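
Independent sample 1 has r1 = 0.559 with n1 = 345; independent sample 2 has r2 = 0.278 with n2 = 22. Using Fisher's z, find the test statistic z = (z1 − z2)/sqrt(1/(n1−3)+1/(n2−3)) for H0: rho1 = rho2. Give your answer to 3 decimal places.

Fisher z-transforms: z1 = atanh(0.559) = 0.631377, z2 = atanh(0.278) = 0.285513; difference d = 0.345864
Var(d) = 1/342 + 1/19 = 0.0029240 + 0.0526316 = 0.0555556
z = d/√Var(d) = 0.345864 / √0.0555556 = 0.345864 / 0.235702 = 1.467

1.467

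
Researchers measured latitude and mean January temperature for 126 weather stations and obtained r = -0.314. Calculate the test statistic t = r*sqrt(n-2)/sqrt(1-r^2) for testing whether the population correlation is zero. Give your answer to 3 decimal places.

-3.683

1 − r² = 1 − 0.098596 = 0.901404;  √(1−r²) = 0.949423
√(n−2) = √124 = 11.135529
t = r·√(n−2)/√(1−r²) = -0.314 · 11.135529 / 0.949423 = -3.683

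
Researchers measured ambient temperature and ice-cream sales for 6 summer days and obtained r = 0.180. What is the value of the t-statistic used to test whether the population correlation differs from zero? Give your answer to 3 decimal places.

0.366

t = r·√(n−2) / √(1−r²) with r = 0.180, n = 6
  = 0.180·√4 / √(1 − 0.032400)
  = 0.180·2.000000 / 0.983667
  = 0.360000 / 0.983667 = 0.366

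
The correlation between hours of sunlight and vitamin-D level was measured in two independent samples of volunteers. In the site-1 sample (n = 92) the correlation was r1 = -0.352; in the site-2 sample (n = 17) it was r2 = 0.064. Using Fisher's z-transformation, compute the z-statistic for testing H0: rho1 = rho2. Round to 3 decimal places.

z1 = atanh(-0.352) = -0.367725,  z2 = atanh(0.064) = 0.064088
SE = √(1/(n1−3) + 1/(n2−3)) = √(1/89 + 1/14) = √(0.0112360 + 0.0714286) = √0.0826646 = 0.287515
z = (z1 − z2)/SE = (-0.367725 − 0.064088) / 0.287515 = -0.431813 / 0.287515 = -1.502

-1.502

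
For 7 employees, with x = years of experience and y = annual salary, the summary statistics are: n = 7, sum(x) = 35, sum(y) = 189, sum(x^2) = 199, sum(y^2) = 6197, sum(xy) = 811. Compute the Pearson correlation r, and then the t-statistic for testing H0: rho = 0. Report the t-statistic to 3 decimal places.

-3.289

S_xy = nΣxy − ΣxΣy = 7·811 − 35·189 = 5677 − 6615 = -938
S_xx = nΣx² − (Σx)² = 7·199 − 35² = 1393 − 1225 = 168
S_yy = nΣy² − (Σy)² = 7·6197 − 189² = 43379 − 35721 = 7658
r = S_xy / √(S_xx·S_yy) = -938 / √(168·7658) = -938 / √1286544 = -938 / 1134.2592 = -0.8270
t = r·√(n−2)/√(1−r²) = -0.8270·√5 / √(1−0.683929) = -1.849228 / 0.562202 = -3.289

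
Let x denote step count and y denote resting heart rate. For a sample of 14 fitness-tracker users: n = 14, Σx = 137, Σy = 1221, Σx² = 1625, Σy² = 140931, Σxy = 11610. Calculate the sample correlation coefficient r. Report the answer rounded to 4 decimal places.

-0.1081

S_xy = nΣxy − ΣxΣy = 14·11610 − 137·1221 = 162540 − 167277 = -4737
S_xx = nΣx² − (Σx)² = 14·1625 − 137² = 22750 − 18769 = 3981
S_yy = nΣy² − (Σy)² = 14·140931 − 1221² = 1973034 − 1490841 = 482193
r = S_xy / √(S_xx·S_yy) = -4737 / √(3981·482193) = -4737 / √1919610333 = -4737 / 43813.3579 = -0.1081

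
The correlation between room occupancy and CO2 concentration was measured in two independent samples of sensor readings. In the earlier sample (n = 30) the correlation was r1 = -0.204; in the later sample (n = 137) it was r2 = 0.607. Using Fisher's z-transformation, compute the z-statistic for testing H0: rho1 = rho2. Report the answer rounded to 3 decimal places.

-4.319

z1 = atanh(-0.204) = -0.206903,  z2 = atanh(0.607) = 0.704157
SE = √(1/(n1−3) + 1/(n2−3)) = √(1/27 + 1/134) = √(0.0370370 + 0.0074627) = √0.0444997 = 0.210950
z = (z1 − z2)/SE = (-0.206903 − 0.704157) / 0.210950 = -0.911060 / 0.210950 = -4.319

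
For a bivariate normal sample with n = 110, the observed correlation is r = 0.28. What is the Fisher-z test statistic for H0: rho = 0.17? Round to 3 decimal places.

1.200

z_r = atanh(0.28) = 0.287682,  z_0 = atanh(0.17) = 0.171667
SE = 1/√(n−3) = 1/√107 = 0.096674
z = (z_r − z_0)/SE = (0.287682 − 0.171667) / 0.096674 = 0.116015 / 0.096674 = 1.200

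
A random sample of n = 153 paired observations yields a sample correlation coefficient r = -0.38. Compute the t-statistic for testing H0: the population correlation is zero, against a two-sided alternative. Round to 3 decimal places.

-5.048

t = r·√(n−2) / √(1−r²) with r = -0.38, n = 153
  = -0.38·√151 / √(1 − 0.1444)
  = -0.38·12.288206 / 0.924986
  = -4.669518 / 0.924986 = -5.048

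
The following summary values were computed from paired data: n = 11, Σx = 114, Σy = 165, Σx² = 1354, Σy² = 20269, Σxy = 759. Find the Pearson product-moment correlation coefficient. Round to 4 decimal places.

-0.5427

Numerator: nΣxy − (Σx)(Σy) = 11·759 − (114)(165) = -10461
Denominator: √[(nΣx²−(Σx)²)(nΣy²−(Σy)²)]
  nΣx²−(Σx)² = 11·1354 − 12996 = 1898;  nΣy²−(Σy)² = 11·20269 − 27225 = 195734
  √(1898·195734) = √371503132 = 19274.4165
r = -10461 / 19274.4165 = -0.5427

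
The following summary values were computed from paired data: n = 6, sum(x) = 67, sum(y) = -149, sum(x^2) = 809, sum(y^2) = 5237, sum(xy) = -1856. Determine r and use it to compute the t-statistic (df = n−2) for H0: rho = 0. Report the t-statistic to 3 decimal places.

-1.616

S_xy = nΣxy − ΣxΣy = 6·(-1856) − 67·(-149) = -11136 − (-9983) = -1153
S_xx = nΣx² − (Σx)² = 6·809 − 67² = 4854 − 4489 = 365
S_yy = nΣy² − (Σy)² = 6·5237 − (-149)² = 31422 − 22201 = 9221
r = S_xy / √(S_xx·S_yy) = -1153 / √(365·9221) = -1153 / √3365665 = -1153 / 1834.5749 = -0.6285
t = r·√(n−2)/√(1−r²) = -0.6285·√4 / √(1−0.395012) = -1.257000 / 0.777810 = -1.616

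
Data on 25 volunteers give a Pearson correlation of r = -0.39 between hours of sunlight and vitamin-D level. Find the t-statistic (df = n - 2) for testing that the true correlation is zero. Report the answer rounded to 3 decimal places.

t = r·√(n−2) / √(1−r²) with r = -0.39, n = 25
  = -0.39·√23 / √(1 − 0.1521)
  = -0.39·4.795832 / 0.920815
  = -1.870374 / 0.920815 = -2.031

-2.031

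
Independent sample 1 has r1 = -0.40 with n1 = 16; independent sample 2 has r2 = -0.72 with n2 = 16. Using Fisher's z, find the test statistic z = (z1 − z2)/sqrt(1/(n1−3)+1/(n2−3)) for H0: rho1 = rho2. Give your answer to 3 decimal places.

1.234

z1 = atanh(-0.40) = -0.423649,  z2 = atanh(-0.72) = -0.907645
SE = √(1/(n1−3) + 1/(n2−3)) = √(1/13 + 1/13) = √(0.0769231 + 0.0769231) = √0.1538462 = 0.392232
z = (z1 − z2)/SE = (-0.423649 − (-0.907645)) / 0.392232 = 0.483996 / 0.392232 = 1.234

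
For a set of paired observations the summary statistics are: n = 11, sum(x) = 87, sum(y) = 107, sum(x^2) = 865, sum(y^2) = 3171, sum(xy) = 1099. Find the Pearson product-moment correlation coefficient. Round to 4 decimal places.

0.4117

Numerator: nΣxy − (Σx)(Σy) = 11·1099 − (87)(107) = 2780
Denominator: √[(nΣx²−(Σx)²)(nΣy²−(Σy)²)]
  nΣx²−(Σx)² = 11·865 − 7569 = 1946;  nΣy²−(Σy)² = 11·3171 − 11449 = 23432
  √(1946·23432) = √45598672 = 6752.6789
r = 2780 / 6752.6789 = 0.4117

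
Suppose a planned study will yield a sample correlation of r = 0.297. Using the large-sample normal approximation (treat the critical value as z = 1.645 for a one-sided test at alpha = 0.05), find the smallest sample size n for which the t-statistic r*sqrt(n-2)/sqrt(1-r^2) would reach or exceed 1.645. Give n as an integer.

Need r·√(n−2)/√(1−r²) ≥ 1.645
√(n−2) ≥ 1.645·√(1−0.088209) / 0.297 = 1.645·0.954877 / 0.297 = 5.2888
n−2 ≥ 27.9714  ⇒  n ≥ 29.9714
Smallest integer n = 30

30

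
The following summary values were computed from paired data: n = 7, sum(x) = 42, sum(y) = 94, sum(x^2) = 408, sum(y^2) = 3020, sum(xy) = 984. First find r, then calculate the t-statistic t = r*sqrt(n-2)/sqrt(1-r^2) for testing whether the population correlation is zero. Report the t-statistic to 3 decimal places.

Numerator: nΣxy − (Σx)(Σy) = 7·984 − (42)(94) = 2940
Denominator: √[(nΣx²−(Σx)²)(nΣy²−(Σy)²)]
  nΣx²−(Σx)² = 7·408 − 1764 = 1092;  nΣy²−(Σy)² = 7·3020 − 8836 = 12304
  √(1092·12304) = √13435968 = 3665.5106
r = 2940 / 3665.5106 = 0.8021
t = r·√(n−2)/√(1−r²) = 0.8021·√5 / √(1−0.643364) = 1.793550 / 0.597190 = 3.003

3.003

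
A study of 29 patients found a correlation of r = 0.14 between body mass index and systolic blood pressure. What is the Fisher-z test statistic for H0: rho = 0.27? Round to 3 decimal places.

z_r = atanh(0.14) = 0.140926,  z_0 = atanh(0.27) = 0.276864
SE = 1/√(n−3) = 1/√26 = 0.196116
z = (z_r − z_0)/SE = (0.140926 − 0.276864) / 0.196116 = -0.135938 / 0.196116 = -0.693

-0.693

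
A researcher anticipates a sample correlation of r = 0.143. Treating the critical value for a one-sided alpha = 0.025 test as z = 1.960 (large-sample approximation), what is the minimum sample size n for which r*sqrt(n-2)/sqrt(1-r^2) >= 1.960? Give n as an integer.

Need r·√(n−2)/√(1−r²) ≥ 1.960
√(n−2) ≥ 1.960·√(1−0.020449) / 0.143 = 1.960·0.989723 / 0.143 = 13.5654
n−2 ≥ 184.0201  ⇒  n ≥ 186.0201
Smallest integer n = 187

187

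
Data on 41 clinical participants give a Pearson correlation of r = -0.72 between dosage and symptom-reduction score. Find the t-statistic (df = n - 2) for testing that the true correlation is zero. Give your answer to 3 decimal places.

-6.479

t = r·√(n−2) / √(1−r²) with r = -0.72, n = 41
  = -0.72·√39 / √(1 − 0.5184)
  = -0.72·6.244998 / 0.693974
  = -4.496399 / 0.693974 = -6.479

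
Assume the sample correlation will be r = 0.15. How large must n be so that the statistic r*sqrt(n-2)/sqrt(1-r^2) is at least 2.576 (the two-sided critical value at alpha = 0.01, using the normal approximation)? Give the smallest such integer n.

291

r√(n−2)/√(1−r²) ≥ 2.576  ⇔  n−2 ≥ (2.576)²·(1−r²)/r²
(1−r²)/r² = (1−0.0225)/0.0225 = 43.4444
n ≥ 2 + 6.635776·43.4444 = 2 + 288.2873 = 290.2873
⌈290.2873⌉ = 291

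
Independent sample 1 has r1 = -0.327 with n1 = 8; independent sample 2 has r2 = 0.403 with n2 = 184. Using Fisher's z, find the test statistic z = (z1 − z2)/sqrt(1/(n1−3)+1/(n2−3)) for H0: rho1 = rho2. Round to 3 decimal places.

-1.691

Fisher z-transforms: z1 = atanh(-0.327) = -0.339465, z2 = atanh(0.403) = 0.427225; difference d = -0.766690
Var(d) = 1/5 + 1/181 = 0.2000000 + 0.0055249 = 0.2055249
z = d/√Var(d) = -0.766690 / √0.2055249 = -0.766690 / 0.453349 = -1.691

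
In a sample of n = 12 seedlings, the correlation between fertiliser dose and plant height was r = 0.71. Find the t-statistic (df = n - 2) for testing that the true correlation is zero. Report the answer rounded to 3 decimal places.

1 − r² = 1 − 0.5041 = 0.4959;  √(1−r²) = 0.704202
√(n−2) = √10 = 3.162278
t = r·√(n−2)/√(1−r²) = 0.71 · 3.162278 / 0.704202 = 3.188

3.188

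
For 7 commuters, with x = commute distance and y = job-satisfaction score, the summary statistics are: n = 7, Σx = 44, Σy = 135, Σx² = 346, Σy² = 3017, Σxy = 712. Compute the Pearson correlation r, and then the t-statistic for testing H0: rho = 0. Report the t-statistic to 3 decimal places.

Numerator: nΣxy − (Σx)(Σy) = 7·712 − (44)(135) = -956
Denominator: √[(nΣx²−(Σx)²)(nΣy²−(Σy)²)]
  nΣx²−(Σx)² = 7·346 − 1936 = 486;  nΣy²−(Σy)² = 7·3017 − 18225 = 2894
  √(486·2894) = √1406484 = 1185.9528
r = -956 / 1185.9528 = -0.8061
t = r·√(n−2)/√(1−r²) = -0.8061·√5 / √(1−0.649797) = -1.802494 / 0.591780 = -3.046

-3.046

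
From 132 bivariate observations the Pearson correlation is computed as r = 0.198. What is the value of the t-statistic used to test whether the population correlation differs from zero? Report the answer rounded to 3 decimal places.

t = r·√(n−2) / √(1−r²) with r = 0.198, n = 132
  = 0.198·√130 / √(1 − 0.039204)
  = 0.198·11.401754 / 0.980202
  = 2.257547 / 0.980202 = 2.303

2.303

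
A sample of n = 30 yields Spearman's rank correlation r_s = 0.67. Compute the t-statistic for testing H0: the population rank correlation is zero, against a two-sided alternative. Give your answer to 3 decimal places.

t = r_s·√(n−2) / √(1−r_s²) with r_s = 0.67, n = 30
  = 0.67·√28 / √(1 − 0.4489)
  = 0.67·5.291503 / 0.742361
  = 3.545307 / 0.742361 = 4.776

4.776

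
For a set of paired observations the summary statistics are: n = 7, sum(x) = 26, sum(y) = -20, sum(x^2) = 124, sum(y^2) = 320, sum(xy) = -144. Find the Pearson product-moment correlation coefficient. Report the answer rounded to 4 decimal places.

-0.8210

S_xy = nΣxy − ΣxΣy = 7·(-144) − 26·(-20) = -1008 − (-520) = -488
S_xx = nΣx² − (Σx)² = 7·124 − 26² = 868 − 676 = 192
S_yy = nΣy² − (Σy)² = 7·320 − (-20)² = 2240 − 400 = 1840
r = S_xy / √(S_xx·S_yy) = -488 / √(192·1840) = -488 / √353280 = -488 / 594.3736 = -0.8210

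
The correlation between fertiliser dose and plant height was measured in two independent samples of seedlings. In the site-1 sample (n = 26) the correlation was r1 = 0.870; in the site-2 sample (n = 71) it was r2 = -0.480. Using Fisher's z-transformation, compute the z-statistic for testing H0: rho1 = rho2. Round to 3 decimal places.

Fisher z-transforms: z1 = atanh(0.870) = 1.333080, z2 = atanh(-0.480) = -0.522984; difference d = 1.856064
Var(d) = 1/23 + 1/68 = 0.0434783 + 0.0147059 = 0.0581842
z = d/√Var(d) = 1.856064 / √0.0581842 = 1.856064 / 0.241214 = 7.695

7.695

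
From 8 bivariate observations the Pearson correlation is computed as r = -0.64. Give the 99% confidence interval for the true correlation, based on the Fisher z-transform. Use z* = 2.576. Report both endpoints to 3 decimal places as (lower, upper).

Fisher z: z_r = atanh(r) = ½·ln((1+(-0.64))/(1−(-0.64))) = -0.758174
SE(z) = 1/√(n−3) = 1/√5 = 0.447214
99% ⇒ z* = 2.576; margin = 2.576·0.447214 = 1.152023
CI on z-scale: (-1.910197, 0.393849)
Back-transform: tanh(-1.910197) = -0.957102, tanh(0.393849) = 0.374674

(-0.957, 0.375)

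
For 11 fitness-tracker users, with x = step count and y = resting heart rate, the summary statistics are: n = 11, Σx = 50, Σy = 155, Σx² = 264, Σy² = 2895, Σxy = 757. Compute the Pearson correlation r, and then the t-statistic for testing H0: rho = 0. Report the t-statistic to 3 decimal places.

Numerator: nΣxy − (Σx)(Σy) = 11·757 − (50)(155) = 577
Denominator: √[(nΣx²−(Σx)²)(nΣy²−(Σy)²)]
  nΣx²−(Σx)² = 11·264 − 2500 = 404;  nΣy²−(Σy)² = 11·2895 − 24025 = 7820
  √(404·7820) = √3159280 = 1777.4364
r = 577 / 1777.4364 = 0.3246
t = r·√(n−2)/√(1−r²) = 0.3246·√9 / √(1−0.105365) = 0.973800 / 0.945851 = 1.030

1.030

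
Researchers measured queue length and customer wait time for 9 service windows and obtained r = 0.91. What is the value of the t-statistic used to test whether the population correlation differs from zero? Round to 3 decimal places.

t = r·√(n−2) / √(1−r²) with r = 0.91, n = 9
  = 0.91·√7 / √(1 − 0.8281)
  = 0.91·2.645751 / 0.414608
  = 2.407633 / 0.414608 = 5.807

5.807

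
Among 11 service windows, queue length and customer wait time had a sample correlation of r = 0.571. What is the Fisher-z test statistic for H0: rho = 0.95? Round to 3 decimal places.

Fisher z: atanh(0.571) = 0.649005, atanh(0.95) = 1.831781
z = (z_r − z_0)·√(n−3) = (0.649005 − 1.831781)·√8 = -1.182776 · 2.828427 = -3.345

-3.345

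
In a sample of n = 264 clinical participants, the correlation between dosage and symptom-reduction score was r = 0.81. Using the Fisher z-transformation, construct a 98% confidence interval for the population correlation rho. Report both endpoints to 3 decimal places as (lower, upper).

z_r = atanh(0.81) = 1.127029;  SE = 1/√(n−3) = 1/√261 = 0.061898
z-limits: 1.127029 ± 2.326·0.061898 = 1.127029 ± 0.143975 = [0.983054, 1.271004]
ρ-limits: (tanh 0.983054, tanh 1.271004) = (0.754, 0.854)

(0.754, 0.854)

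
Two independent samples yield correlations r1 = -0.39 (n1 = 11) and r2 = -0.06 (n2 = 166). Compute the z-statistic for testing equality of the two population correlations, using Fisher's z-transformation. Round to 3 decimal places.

Fisher z-transforms: z1 = atanh(-0.39) = -0.411800, z2 = atanh(-0.06) = -0.060072; difference d = -0.351728
Var(d) = 1/8 + 1/163 = 0.1250000 + 0.0061350 = 0.1311350
z = d/√Var(d) = -0.351728 / √0.1311350 = -0.351728 / 0.362126 = -0.971

-0.971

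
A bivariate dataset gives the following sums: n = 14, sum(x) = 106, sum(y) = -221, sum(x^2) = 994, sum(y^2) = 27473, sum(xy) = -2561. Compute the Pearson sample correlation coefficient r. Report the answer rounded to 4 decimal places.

Numerator: nΣxy − (Σx)(Σy) = 14·(-2561) − (106)(-221) = -12428
Denominator: √[(nΣx²−(Σx)²)(nΣy²−(Σy)²)]
  nΣx²−(Σx)² = 14·994 − 11236 = 2680;  nΣy²−(Σy)² = 14·27473 − 48841 = 335781
  √(2680·335781) = √899893080 = 29998.2179
r = -12428 / 29998.2179 = -0.4143

-0.4143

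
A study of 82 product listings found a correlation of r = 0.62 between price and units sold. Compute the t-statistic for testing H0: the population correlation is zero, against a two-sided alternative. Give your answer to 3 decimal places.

t = r·√(n−2) / √(1−r²) with r = 0.62, n = 82
  = 0.62·√80 / √(1 − 0.3844)
  = 0.62·8.944272 / 0.784602
  = 5.545449 / 0.784602 = 7.068

7.068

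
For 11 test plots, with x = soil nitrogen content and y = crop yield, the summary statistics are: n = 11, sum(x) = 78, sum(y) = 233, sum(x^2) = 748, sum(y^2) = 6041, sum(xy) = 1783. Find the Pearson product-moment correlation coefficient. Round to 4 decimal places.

0.2818

Numerator: nΣxy − (Σx)(Σy) = 11·1783 − (78)(233) = 1439
Denominator: √[(nΣx²−(Σx)²)(nΣy²−(Σy)²)]
  nΣx²−(Σx)² = 11·748 − 6084 = 2144;  nΣy²−(Σy)² = 11·6041 − 54289 = 12162
  √(2144·12162) = √26075328 = 5106.4007
r = 1439 / 5106.4007 = 0.2818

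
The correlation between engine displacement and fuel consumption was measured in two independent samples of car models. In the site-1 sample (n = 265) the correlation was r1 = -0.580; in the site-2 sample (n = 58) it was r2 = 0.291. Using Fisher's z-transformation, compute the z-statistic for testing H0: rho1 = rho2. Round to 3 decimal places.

-6.487

z1 = atanh(-0.580) = -0.662463,  z2 = atanh(0.291) = 0.299658
SE = √(1/(n1−3) + 1/(n2−3)) = √(1/262 + 1/55) = √(0.0038168 + 0.0181818) = √0.0219986 = 0.148319
z = (z1 − z2)/SE = (-0.662463 − 0.299658) / 0.148319 = -0.962121 / 0.148319 = -6.487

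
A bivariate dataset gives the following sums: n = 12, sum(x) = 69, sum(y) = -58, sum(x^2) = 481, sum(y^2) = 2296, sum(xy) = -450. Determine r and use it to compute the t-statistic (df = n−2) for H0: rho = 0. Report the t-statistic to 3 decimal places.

-0.932

S_xy = nΣxy − ΣxΣy = 12·(-450) − 69·(-58) = -5400 − (-4002) = -1398
S_xx = nΣx² − (Σx)² = 12·481 − 69² = 5772 − 4761 = 1011
S_yy = nΣy² − (Σy)² = 12·2296 − (-58)² = 27552 − 3364 = 24188
r = S_xy / √(S_xx·S_yy) = -1398 / √(1011·24188) = -1398 / √24454068 = -1398 / 4945.1055 = -0.2827
t = r·√(n−2)/√(1−r²) = -0.2827·√10 / √(1−0.079919) = -0.893976 / 0.959209 = -0.932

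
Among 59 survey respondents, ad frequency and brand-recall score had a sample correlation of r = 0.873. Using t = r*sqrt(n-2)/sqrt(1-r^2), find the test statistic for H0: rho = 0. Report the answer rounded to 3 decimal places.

13.514

t = r·√(n−2) / √(1−r²) with r = 0.873, n = 59
  = 0.873·√57 / √(1 − 0.762129)
  = 0.873·7.549834 / 0.487720
  = 6.591005 / 0.487720 = 13.514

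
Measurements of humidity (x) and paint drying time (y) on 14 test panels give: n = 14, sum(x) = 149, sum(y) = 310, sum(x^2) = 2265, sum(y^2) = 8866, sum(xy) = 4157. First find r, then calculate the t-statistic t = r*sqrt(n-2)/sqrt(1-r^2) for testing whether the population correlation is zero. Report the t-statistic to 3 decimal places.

Numerator: nΣxy − (Σx)(Σy) = 14·4157 − (149)(310) = 12008
Denominator: √[(nΣx²−(Σx)²)(nΣy²−(Σy)²)]
  nΣx²−(Σx)² = 14·2265 − 22201 = 9509;  nΣy²−(Σy)² = 14·8866 − 96100 = 28024
  √(9509·28024) = √266480216 = 16324.2218
r = 12008 / 16324.2218 = 0.7356
t = r·√(n−2)/√(1−r²) = 0.7356·√12 / √(1−0.541107) = 2.548193 / 0.677416 = 3.762

3.762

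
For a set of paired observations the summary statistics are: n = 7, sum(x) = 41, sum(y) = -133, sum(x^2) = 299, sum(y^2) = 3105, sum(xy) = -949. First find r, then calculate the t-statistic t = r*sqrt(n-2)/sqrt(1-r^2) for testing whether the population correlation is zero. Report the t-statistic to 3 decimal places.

-5.313

S_xy = nΣxy − ΣxΣy = 7·(-949) − 41·(-133) = -6643 − (-5453) = -1190
S_xx = nΣx² − (Σx)² = 7·299 − 41² = 2093 − 1681 = 412
S_yy = nΣy² − (Σy)² = 7·3105 − (-133)² = 21735 − 17689 = 4046
r = S_xy / √(S_xx·S_yy) = -1190 / √(412·4046) = -1190 / √1666952 = -1190 / 1291.1050 = -0.9217
t = r·√(n−2)/√(1−r²) = -0.9217·√5 / √(1−0.849531) = -2.060984 / 0.387903 = -5.313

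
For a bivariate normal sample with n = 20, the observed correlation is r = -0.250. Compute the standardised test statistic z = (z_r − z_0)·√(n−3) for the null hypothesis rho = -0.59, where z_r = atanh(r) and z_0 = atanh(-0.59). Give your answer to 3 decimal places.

z_r = atanh(-0.250) = -0.255413,  z_0 = atanh(-0.59) = -0.677666
SE = 1/√(n−3) = 1/√17 = 0.242536
z = (z_r − z_0)/SE = (-0.255413 − (-0.677666)) / 0.242536 = 0.422253 / 0.242536 = 1.741

1.741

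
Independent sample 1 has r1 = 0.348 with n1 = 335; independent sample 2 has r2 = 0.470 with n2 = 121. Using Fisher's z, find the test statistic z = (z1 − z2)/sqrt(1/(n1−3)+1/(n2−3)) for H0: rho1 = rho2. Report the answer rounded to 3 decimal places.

-1.371

z1 = atanh(0.348) = 0.363166,  z2 = atanh(0.470) = 0.510070
SE = √(1/(n1−3) + 1/(n2−3)) = √(1/332 + 1/118) = √(0.0030120 + 0.0084746) = √0.0114866 = 0.107176
z = (z1 − z2)/SE = (0.363166 − 0.510070) / 0.107176 = -0.146904 / 0.107176 = -1.371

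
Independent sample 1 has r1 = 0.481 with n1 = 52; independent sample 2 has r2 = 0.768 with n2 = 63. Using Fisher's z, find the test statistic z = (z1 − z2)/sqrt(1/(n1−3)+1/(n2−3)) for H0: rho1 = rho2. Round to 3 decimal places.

-2.551

z1 = atanh(0.481) = 0.524284,  z2 = atanh(0.768) = 1.015433
SE = √(1/(n1−3) + 1/(n2−3)) = √(1/49 + 1/60) = √(0.0204082 + 0.0166667) = √0.0370749 = 0.192548
z = (z1 − z2)/SE = (0.524284 − 1.015433) / 0.192548 = -0.491149 / 0.192548 = -2.551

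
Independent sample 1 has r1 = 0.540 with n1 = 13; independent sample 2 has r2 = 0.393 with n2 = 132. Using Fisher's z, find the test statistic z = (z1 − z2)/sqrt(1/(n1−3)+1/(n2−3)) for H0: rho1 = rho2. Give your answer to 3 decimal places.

0.575

Fisher z-transforms: z1 = atanh(0.540) = 0.604156, z2 = atanh(0.393) = 0.415343; difference d = 0.188813
Var(d) = 1/10 + 1/129 = 0.1000000 + 0.0077519 = 0.1077519
z = d/√Var(d) = 0.188813 / √0.1077519 = 0.188813 / 0.328256 = 0.575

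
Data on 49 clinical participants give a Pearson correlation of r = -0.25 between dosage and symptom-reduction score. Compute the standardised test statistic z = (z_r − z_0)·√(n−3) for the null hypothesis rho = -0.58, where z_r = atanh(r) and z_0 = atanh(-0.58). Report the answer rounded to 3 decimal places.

z_r = atanh(-0.25) = -0.255413,  z_0 = atanh(-0.58) = -0.662463
SE = 1/√(n−3) = 1/√46 = 0.147442
z = (z_r − z_0)/SE = (-0.255413 − (-0.662463)) / 0.147442 = 0.407050 / 0.147442 = 2.761

2.761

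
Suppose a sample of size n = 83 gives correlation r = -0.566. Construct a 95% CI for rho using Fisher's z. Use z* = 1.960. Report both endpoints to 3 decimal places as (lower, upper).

(-0.697, -0.399)

z_r = atanh(-0.566) = -0.641618;  SE = 1/√(n−3) = 1/√80 = 0.111803
z-limits: -0.641618 ± 1.960·0.111803 = -0.641618 ± 0.219134 = [-0.860752, -0.422484]
ρ-limits: (tanh -0.860752, tanh -0.422484) = (-0.697, -0.399)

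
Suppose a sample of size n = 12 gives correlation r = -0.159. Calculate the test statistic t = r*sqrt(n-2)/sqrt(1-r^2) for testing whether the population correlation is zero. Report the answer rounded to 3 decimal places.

-0.509

1 − r² = 1 − 0.025281 = 0.974719;  √(1−r²) = 0.987279
√(n−2) = √10 = 3.162278
t = r·√(n−2)/√(1−r²) = -0.159 · 3.162278 / 0.987279 = -0.509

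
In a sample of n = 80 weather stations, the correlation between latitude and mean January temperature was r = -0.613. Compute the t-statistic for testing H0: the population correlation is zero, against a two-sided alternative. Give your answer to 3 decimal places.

-6.852

t = r·√(n−2) / √(1−r²) with r = -0.613, n = 80
  = -0.613·√78 / √(1 − 0.375769)
  = -0.613·8.831761 / 0.790083
  = -5.413869 / 0.790083 = -6.852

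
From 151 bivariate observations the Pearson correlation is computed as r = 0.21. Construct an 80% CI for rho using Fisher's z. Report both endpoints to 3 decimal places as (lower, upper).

Fisher z: z_r = atanh(r) = ½·ln((1+0.21)/(1−0.21)) = 0.213171
SE(z) = 1/√(n−3) = 1/√148 = 0.082199
80% ⇒ z* = 1.282; margin = 1.282·0.082199 = 0.105379
CI on z-scale: (0.107792, 0.318550)
Back-transform: tanh(0.107792) = 0.107376, tanh(0.318550) = 0.308195

(0.107, 0.308)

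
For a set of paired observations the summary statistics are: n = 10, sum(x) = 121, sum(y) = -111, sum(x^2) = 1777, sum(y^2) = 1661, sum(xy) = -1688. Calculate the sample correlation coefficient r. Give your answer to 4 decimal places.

-0.9415

S_xy = nΣxy − ΣxΣy = 10·(-1688) − 121·(-111) = -16880 − (-13431) = -3449
S_xx = nΣx² − (Σx)² = 10·1777 − 121² = 17770 − 14641 = 3129
S_yy = nΣy² − (Σy)² = 10·1661 − (-111)² = 16610 − 12321 = 4289
r = S_xy / √(S_xx·S_yy) = -3449 / √(3129·4289) = -3449 / √13420281 = -3449 / 3663.3702 = -0.9415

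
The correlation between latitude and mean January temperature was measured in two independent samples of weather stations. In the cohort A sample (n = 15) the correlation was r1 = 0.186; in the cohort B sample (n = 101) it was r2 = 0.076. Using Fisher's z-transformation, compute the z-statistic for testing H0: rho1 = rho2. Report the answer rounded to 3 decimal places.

0.366

z1 = atanh(0.186) = 0.188191,  z2 = atanh(0.076) = 0.076147
SE = √(1/(n1−3) + 1/(n2−3)) = √(1/12 + 1/98) = √(0.0833333 + 0.0102041) = √0.0935374 = 0.305839
z = (z1 − z2)/SE = (0.188191 − 0.076147) / 0.305839 = 0.112044 / 0.305839 = 0.366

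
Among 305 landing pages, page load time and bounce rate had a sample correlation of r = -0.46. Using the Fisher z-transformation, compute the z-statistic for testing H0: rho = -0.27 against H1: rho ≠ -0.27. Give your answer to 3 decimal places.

-3.831

Fisher z: atanh(-0.46) = -0.497311, atanh(-0.27) = -0.276864
z = (z_r − z_0)·√(n−3) = (-0.497311 − (-0.276864))·√302 = -0.220447 · 17.378147 = -3.831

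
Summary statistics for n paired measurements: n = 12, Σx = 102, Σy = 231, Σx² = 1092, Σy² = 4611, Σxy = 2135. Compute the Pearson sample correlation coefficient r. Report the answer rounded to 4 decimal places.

0.8921

Numerator: nΣxy − (Σx)(Σy) = 12·2135 − (102)(231) = 2058
Denominator: √[(nΣx²−(Σx)²)(nΣy²−(Σy)²)]
  nΣx²−(Σx)² = 12·1092 − 10404 = 2700;  nΣy²−(Σy)² = 12·4611 − 53361 = 1971
  √(2700·1971) = √5321700 = 2306.8810
r = 2058 / 2306.8810 = 0.8921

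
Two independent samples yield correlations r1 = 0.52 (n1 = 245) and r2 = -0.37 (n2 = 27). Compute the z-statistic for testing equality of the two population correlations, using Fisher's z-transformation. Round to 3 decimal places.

Fisher z-transforms: z1 = atanh(0.52) = 0.576340, z2 = atanh(-0.37) = -0.388423; difference d = 0.964763
Var(d) = 1/242 + 1/24 = 0.0041322 + 0.0416667 = 0.0457989
z = d/√Var(d) = 0.964763 / √0.0457989 = 0.964763 / 0.214007 = 4.508

4.508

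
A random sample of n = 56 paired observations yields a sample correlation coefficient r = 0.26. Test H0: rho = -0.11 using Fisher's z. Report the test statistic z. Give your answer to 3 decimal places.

2.741

z_r = atanh(0.26) = 0.266108,  z_0 = atanh(-0.11) = -0.110447
SE = 1/√(n−3) = 1/√53 = 0.137361
z = (z_r − z_0)/SE = (0.266108 − (-0.110447)) / 0.137361 = 0.376555 / 0.137361 = 2.741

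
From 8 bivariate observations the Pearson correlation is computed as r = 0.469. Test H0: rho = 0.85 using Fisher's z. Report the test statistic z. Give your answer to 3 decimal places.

-1.671

Fisher z: atanh(0.469) = 0.508788, atanh(0.85) = 1.256153
z = (z_r − z_0)·√(n−3) = (0.508788 − 1.256153)·√5 = -0.747365 · 2.236068 = -1.671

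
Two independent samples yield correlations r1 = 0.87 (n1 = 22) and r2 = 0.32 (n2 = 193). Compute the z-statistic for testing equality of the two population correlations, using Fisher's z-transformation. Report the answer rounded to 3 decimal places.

4.162

Fisher z-transforms: z1 = atanh(0.87) = 1.333080, z2 = atanh(0.32) = 0.331647; difference d = 1.001433
Var(d) = 1/19 + 1/190 = 0.0526316 + 0.0052632 = 0.0578948
z = d/√Var(d) = 1.001433 / √0.0578948 = 1.001433 / 0.240613 = 4.162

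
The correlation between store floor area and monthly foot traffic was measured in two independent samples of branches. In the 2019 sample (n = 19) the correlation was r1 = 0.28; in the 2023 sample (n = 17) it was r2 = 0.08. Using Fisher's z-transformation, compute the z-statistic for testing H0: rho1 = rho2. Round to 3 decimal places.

z1 = atanh(0.28) = 0.287682,  z2 = atanh(0.08) = 0.080171
SE = √(1/(n1−3) + 1/(n2−3)) = √(1/16 + 1/14) = √(0.0625000 + 0.0714286) = √0.1339286 = 0.365963
z = (z1 − z2)/SE = (0.287682 − 0.080171) / 0.365963 = 0.207511 / 0.365963 = 0.567

0.567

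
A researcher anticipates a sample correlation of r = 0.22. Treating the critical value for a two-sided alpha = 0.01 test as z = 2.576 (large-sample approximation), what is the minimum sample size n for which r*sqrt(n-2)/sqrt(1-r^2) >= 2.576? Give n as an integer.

133

Need r·√(n−2)/√(1−r²) ≥ 2.576
√(n−2) ≥ 2.576·√(1−0.0484) / 0.22 = 2.576·0.975500 / 0.22 = 11.4222
n−2 ≥ 130.4667  ⇒  n ≥ 132.4667
Smallest integer n = 133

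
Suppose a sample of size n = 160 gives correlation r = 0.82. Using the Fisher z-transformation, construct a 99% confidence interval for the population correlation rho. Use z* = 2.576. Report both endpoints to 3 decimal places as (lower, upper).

(0.740, 0.877)

Fisher z: z_r = atanh(r) = ½·ln((1+0.82)/(1−0.82)) = 1.156817
SE(z) = 1/√(n−3) = 1/√157 = 0.079809
99% ⇒ z* = 2.576; margin = 2.576·0.079809 = 0.205588
CI on z-scale: (0.951229, 1.362405)
Back-transform: tanh(0.951229) = 0.740339, tanh(1.362405) = 0.876950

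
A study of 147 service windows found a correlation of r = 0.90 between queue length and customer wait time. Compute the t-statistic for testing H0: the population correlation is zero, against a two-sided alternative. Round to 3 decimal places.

24.863

t = r·√(n−2) / √(1−r²) with r = 0.90, n = 147
  = 0.90·√145 / √(1 − 0.8100)
  = 0.90·12.041595 / 0.435890
  = 10.837435 / 0.435890 = 24.863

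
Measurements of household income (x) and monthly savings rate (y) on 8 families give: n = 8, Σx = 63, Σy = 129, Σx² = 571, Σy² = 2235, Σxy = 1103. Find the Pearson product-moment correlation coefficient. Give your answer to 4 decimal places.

S_xy = nΣxy − ΣxΣy = 8·1103 − 63·129 = 8824 − 8127 = 697
S_xx = nΣx² − (Σx)² = 8·571 − 63² = 4568 − 3969 = 599
S_yy = nΣy² − (Σy)² = 8·2235 − 129² = 17880 − 16641 = 1239
r = S_xy / √(S_xx·S_yy) = 697 / √(599·1239) = 697 / √742161 = 697 / 861.4877 = 0.8091

0.8091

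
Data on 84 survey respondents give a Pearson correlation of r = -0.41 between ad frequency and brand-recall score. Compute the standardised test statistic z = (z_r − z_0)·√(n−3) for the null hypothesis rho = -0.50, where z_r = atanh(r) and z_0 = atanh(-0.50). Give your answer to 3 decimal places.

Fisher z: atanh(-0.41) = -0.435611, atanh(-0.50) = -0.549306
z = (z_r − z_0)·√(n−3) = (-0.435611 − (-0.549306))·√81 = 0.113695 · 9.000000 = 1.023

1.023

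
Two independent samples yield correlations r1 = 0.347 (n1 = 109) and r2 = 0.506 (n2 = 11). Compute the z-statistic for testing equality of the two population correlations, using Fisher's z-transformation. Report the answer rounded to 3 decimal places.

-0.533

Fisher z-transforms: z1 = atanh(0.347) = 0.362029, z2 = atanh(0.506) = 0.557338; difference d = -0.195309
Var(d) = 1/106 + 1/8 = 0.0094340 + 0.1250000 = 0.1344340
z = d/√Var(d) = -0.195309 / √0.1344340 = -0.195309 / 0.366652 = -0.533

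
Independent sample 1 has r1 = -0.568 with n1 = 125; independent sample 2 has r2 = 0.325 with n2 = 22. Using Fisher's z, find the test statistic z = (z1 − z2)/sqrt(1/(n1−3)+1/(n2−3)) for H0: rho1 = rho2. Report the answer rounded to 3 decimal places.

z1 = atanh(-0.568) = -0.644565,  z2 = atanh(0.325) = 0.337228
SE = √(1/(n1−3) + 1/(n2−3)) = √(1/122 + 1/19) = √(0.0081967 + 0.0526316) = √0.0608283 = 0.246634
z = (z1 − z2)/SE = (-0.644565 − 0.337228) / 0.246634 = -0.981793 / 0.246634 = -3.981

-3.981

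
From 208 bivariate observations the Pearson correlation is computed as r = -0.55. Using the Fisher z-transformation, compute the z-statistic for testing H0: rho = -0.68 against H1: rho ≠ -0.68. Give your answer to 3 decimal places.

3.017

Fisher z: atanh(-0.55) = -0.618381, atanh(-0.68) = -0.829114
z = (z_r − z_0)·√(n−3) = (-0.618381 − (-0.829114))·√205 = 0.210733 · 14.317821 = 3.017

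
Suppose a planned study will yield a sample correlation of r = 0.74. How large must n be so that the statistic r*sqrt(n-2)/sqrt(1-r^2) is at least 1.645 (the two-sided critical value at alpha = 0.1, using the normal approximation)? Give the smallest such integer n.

Need r·√(n−2)/√(1−r²) ≥ 1.645
√(n−2) ≥ 1.645·√(1−0.5476) / 0.74 = 1.645·0.672607 / 0.74 = 1.4952
n−2 ≥ 2.2356  ⇒  n ≥ 4.2356
Smallest integer n = 5

5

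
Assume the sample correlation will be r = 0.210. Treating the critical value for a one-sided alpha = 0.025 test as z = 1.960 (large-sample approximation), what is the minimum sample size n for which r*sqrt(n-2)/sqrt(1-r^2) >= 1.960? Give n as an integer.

Need r·√(n−2)/√(1−r²) ≥ 1.960
√(n−2) ≥ 1.960·√(1−0.044100) / 0.210 = 1.960·0.977701 / 0.210 = 9.1252
n−2 ≥ 83.2693  ⇒  n ≥ 85.2693
Smallest integer n = 86

86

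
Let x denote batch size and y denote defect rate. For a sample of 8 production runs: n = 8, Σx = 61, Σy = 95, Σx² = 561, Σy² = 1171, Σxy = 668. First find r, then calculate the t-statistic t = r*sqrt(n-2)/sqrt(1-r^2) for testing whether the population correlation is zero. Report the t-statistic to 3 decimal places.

Numerator: nΣxy − (Σx)(Σy) = 8·668 − (61)(95) = -451
Denominator: √[(nΣx²−(Σx)²)(nΣy²−(Σy)²)]
  nΣx²−(Σx)² = 8·561 − 3721 = 767;  nΣy²−(Σy)² = 8·1171 − 9025 = 343
  √(767·343) = √263081 = 512.9142
r = -451 / 512.9142 = -0.8793
t = r·√(n−2)/√(1−r²) = -0.8793·√6 / √(1−0.773168) = -2.153836 / 0.476269 = -4.522

-4.522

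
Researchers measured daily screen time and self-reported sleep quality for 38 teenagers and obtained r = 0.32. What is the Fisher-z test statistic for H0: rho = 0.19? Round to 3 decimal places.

z_r = atanh(0.32) = 0.331647,  z_0 = atanh(0.19) = 0.192337
SE = 1/√(n−3) = 1/√35 = 0.169031
z = (z_r − z_0)/SE = (0.331647 − 0.192337) / 0.169031 = 0.139310 / 0.169031 = 0.824

0.824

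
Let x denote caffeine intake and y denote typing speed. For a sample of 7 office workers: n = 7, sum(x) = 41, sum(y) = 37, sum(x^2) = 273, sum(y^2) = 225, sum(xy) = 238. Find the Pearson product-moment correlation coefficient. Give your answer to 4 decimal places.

Numerator: nΣxy − (Σx)(Σy) = 7·238 − (41)(37) = 149
Denominator: √[(nΣx²−(Σx)²)(nΣy²−(Σy)²)]
  nΣx²−(Σx)² = 7·273 − 1681 = 230;  nΣy²−(Σy)² = 7·225 − 1369 = 206
  √(230·206) = √47380 = 217.6695
r = 149 / 217.6695 = 0.6845

0.6845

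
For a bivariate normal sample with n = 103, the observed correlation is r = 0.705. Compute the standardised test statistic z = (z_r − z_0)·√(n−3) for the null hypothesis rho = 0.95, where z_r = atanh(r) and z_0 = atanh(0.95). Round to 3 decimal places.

-9.546

z_r = atanh(0.705) = 0.877173,  z_0 = atanh(0.95) = 1.831781
SE = 1/√(n−3) = 1/√100 = 0.100000
z = (z_r − z_0)/SE = (0.877173 − 1.831781) / 0.100000 = -0.954608 / 0.100000 = -9.546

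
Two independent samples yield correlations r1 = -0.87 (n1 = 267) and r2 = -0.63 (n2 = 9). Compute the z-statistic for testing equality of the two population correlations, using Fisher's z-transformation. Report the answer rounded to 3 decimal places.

-1.433

Fisher z-transforms: z1 = atanh(-0.87) = -1.333080, z2 = atanh(-0.63) = -0.741416; difference d = -0.591664
Var(d) = 1/264 + 1/6 = 0.0037879 + 0.1666667 = 0.1704546
z = d/√Var(d) = -0.591664 / √0.1704546 = -0.591664 / 0.412861 = -1.433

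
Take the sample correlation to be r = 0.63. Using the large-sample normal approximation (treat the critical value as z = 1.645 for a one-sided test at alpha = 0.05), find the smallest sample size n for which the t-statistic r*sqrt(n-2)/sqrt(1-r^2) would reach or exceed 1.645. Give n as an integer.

7

r√(n−2)/√(1−r²) ≥ 1.645  ⇔  n−2 ≥ (1.645)²·(1−r²)/r²
(1−r²)/r² = (1−0.3969)/0.3969 = 1.5195
n ≥ 2 + 2.706025·1.5195 = 2 + 4.1118 = 6.1118
⌈6.1118⌉ = 7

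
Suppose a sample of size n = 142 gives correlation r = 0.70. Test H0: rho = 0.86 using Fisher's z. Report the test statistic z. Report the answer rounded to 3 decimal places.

-5.023

z_r = atanh(0.70) = 0.867301,  z_0 = atanh(0.86) = 1.293345
SE = 1/√(n−3) = 1/√139 = 0.084819
z = (z_r − z_0)/SE = (0.867301 − 1.293345) / 0.084819 = -0.426044 / 0.084819 = -5.023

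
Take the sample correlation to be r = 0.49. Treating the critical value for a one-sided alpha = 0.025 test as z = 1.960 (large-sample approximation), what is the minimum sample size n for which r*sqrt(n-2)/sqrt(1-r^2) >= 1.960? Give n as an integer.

Need r·√(n−2)/√(1−r²) ≥ 1.960
√(n−2) ≥ 1.960·√(1−0.2401) / 0.49 = 1.960·0.871722 / 0.49 = 3.4869
n−2 ≥ 12.1585  ⇒  n ≥ 14.1585
Smallest integer n = 15

15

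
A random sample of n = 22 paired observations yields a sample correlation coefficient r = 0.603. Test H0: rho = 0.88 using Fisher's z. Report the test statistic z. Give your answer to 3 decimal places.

-2.955

z_r = atanh(0.603) = 0.697848,  z_0 = atanh(0.88) = 1.375768
SE = 1/√(n−3) = 1/√19 = 0.229416
z = (z_r − z_0)/SE = (0.697848 − 1.375768) / 0.229416 = -0.677920 / 0.229416 = -2.955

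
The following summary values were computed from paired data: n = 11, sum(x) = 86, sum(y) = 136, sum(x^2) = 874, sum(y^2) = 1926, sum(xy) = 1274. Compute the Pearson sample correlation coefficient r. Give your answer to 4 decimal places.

S_xy = nΣxy − ΣxΣy = 11·1274 − 86·136 = 14014 − 11696 = 2318
S_xx = nΣx² − (Σx)² = 11·874 − 86² = 9614 − 7396 = 2218
S_yy = nΣy² − (Σy)² = 11·1926 − 136² = 21186 − 18496 = 2690
r = S_xy / √(S_xx·S_yy) = 2318 / √(2218·2690) = 2318 / √5966420 = 2318 / 2442.6256 = 0.9490

0.9490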